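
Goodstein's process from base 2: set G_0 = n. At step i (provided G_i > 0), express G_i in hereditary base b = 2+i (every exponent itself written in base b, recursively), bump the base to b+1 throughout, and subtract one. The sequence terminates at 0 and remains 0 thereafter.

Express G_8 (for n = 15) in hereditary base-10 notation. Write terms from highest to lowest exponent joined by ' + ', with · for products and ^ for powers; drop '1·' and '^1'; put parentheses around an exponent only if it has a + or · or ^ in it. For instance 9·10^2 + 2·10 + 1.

base 2: 15 = 2^(2 + 1) + 2^2 + 2 + 1; at 3: 3^(3 + 1) + 3^3 + 3 + 1 = 112; next = 111
base 3: 111 = 3^(3 + 1) + 3^3 + 3; at 4: 4^(4 + 1) + 4^4 + 4 = 1284; next = 1283
base 4: 1283 = 4^(4 + 1) + 4^4 + 3; at 5: 5^(5 + 1) + 5^5 + 3 = 18753; next = 18752
base 5: 18752 = 5^(5 + 1) + 5^5 + 2; at 6: 6^(6 + 1) + 6^6 + 2 = 326594; next = 326593
base 6: 326593 = 6^(6 + 1) + 6^6 + 1; at 7: 7^(7 + 1) + 7^7 + 1 = 6588345; next = 6588344
base 7: 6588344 = 7^(7 + 1) + 7^7; at 8: 8^(8 + 1) + 8^8 = 150994944; next = 150994943
base 8: 150994943 = 8^(8 + 1) + 7·8^7 + 7·8^6 + 7·8^5 + 7·8^4 + 7·8^3 + 7·8^2 + 7·8 + 7; at 9: 9^(9 + 1) + 7·9^7 + 7·9^6 + 7·9^5 + 7·9^4 + 7·9^3 + 7·9^2 + 7·9 + 7 = 3524450281; next = 3524450280
base 9: 3524450280 = 9^(9 + 1) + 7·9^7 + 7·9^6 + 7·9^5 + 7·9^4 + 7·9^3 + 7·9^2 + 7·9 + 6; at 10: 10^(10 + 1) + 7·10^7 + 7·10^6 + 7·10^5 + 7·10^4 + 7·10^3 + 7·10^2 + 7·10 + 6 = 100077777776; next = 100077777775
base 10: 100077777775 = 10^(10 + 1) + 7·10^7 + 7·10^6 + 7·10^5 + 7·10^4 + 7·10^3 + 7·10^2 + 7·10 + 5; at 11: 11^(11 + 1) + 7·11^7 + 7·11^6 + 7·11^5 + 7·11^4 + 7·11^3 + 7·11^2 + 7·11 + 5 = 3138578427935; next = 3138578427934

10^(10 + 1) + 7·10^7 + 7·10^6 + 7·10^5 + 7·10^4 + 7·10^3 + 7·10^2 + 7·10 + 5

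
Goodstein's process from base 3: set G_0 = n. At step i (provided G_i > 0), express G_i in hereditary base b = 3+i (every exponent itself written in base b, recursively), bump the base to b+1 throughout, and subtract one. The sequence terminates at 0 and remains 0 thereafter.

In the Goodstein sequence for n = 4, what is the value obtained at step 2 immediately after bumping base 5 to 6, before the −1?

4

step 0: 4 = 3 + 1; sub 4 for 3: 4 + 1; = 5; G_1 = 5−1 = 4
step 1: 4 = 4; sub 5 for 4: 5; = 5; G_2 = 5−1 = 4
step 2: 4 = 4; sub 6 for 5: 4; = 4; G_3 = 4−1 = 3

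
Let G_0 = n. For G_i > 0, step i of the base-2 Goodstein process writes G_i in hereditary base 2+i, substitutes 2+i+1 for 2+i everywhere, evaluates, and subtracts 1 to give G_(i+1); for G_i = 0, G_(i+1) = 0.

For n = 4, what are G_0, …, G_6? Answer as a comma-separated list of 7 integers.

4, 26, 41, 60, 83, 109, 139

i=0: 4 = 2^2 (b=2); 2→3: 3^3 = 27; 27−1 = 26
i=1: 26 = 2·3^2 + 2·3 + 2 (b=3); 3→4: 2·4^2 + 2·4 + 2 = 42; 42−1 = 41
i=2: 41 = 2·4^2 + 2·4 + 1 (b=4); 4→5: 2·5^2 + 2·5 + 1 = 61; 61−1 = 60
i=3: 60 = 2·5^2 + 2·5 (b=5); 5→6: 2·6^2 + 2·6 = 84; 84−1 = 83
i=4: 83 = 2·6^2 + 6 + 5 (b=6); 6→7: 2·7^2 + 7 + 5 = 110; 110−1 = 109
i=5: 109 = 2·7^2 + 7 + 4 (b=7); 7→8: 2·8^2 + 8 + 4 = 140; 140−1 = 139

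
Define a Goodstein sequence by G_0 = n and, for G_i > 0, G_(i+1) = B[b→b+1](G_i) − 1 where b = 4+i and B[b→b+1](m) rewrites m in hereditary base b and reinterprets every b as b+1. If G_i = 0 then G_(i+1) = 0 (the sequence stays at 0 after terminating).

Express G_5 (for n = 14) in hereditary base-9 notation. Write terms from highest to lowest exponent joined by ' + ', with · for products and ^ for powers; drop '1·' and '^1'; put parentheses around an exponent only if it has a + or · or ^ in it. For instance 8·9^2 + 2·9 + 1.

i=0: 14 = 3·4 + 2 (b=4); 4→5: 3·5 + 2 = 17; 17−1 = 16
i=1: 16 = 3·5 + 1 (b=5); 5→6: 3·6 + 1 = 19; 19−1 = 18
i=2: 18 = 3·6 (b=6); 6→7: 3·7 = 21; 21−1 = 20
i=3: 20 = 2·7 + 6 (b=7); 7→8: 2·8 + 6 = 22; 22−1 = 21
i=4: 21 = 2·8 + 5 (b=8); 8→9: 2·9 + 5 = 23; 23−1 = 22
i=5: 22 = 2·9 + 4 (b=9); 9→10: 2·10 + 4 = 24; 24−1 = 23

2·9 + 4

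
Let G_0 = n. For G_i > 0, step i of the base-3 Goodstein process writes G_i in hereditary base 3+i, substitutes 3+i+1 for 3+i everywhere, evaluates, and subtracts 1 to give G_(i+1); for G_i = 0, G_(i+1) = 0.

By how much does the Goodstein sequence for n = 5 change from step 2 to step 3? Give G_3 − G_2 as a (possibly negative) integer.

0

G_0=5  [base 3] 3 + 2  →[3↦4]→  4 + 2 = 6  −1 ⇒ G_1=5
G_1=5  [base 4] 4 + 1  →[4↦5]→  5 + 1 = 6  −1 ⇒ G_2=5
G_2=5  [base 5] 5  →[5↦6]→  6 = 6  −1 ⇒ G_3=5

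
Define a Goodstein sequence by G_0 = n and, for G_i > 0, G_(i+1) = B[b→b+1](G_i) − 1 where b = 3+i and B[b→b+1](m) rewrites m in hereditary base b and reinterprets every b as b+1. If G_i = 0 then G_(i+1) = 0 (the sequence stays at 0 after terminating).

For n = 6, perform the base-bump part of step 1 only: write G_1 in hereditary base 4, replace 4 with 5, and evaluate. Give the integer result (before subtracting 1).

8

G_0=6  [base 3] 2·3  →[3↦4]→  2·4 = 8  −1 ⇒ G_1=7
G_1=7  [base 4] 4 + 3  →[4↦5]→  5 + 3 = 8  −1 ⇒ G_2=7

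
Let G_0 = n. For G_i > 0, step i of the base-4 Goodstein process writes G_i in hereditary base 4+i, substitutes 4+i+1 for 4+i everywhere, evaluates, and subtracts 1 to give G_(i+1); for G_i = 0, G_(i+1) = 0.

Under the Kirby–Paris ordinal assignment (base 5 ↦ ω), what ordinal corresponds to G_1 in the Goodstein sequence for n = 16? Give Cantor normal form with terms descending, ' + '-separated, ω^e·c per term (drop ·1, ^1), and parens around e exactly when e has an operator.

ω·4 + 4

16 —HB4→ 4^2 —bump→ 5^2 = 25 —(−1)→ 24
24 —HB5→ 4·5 + 4 —bump→ 4·6 + 4 = 28 —(−1)→ 27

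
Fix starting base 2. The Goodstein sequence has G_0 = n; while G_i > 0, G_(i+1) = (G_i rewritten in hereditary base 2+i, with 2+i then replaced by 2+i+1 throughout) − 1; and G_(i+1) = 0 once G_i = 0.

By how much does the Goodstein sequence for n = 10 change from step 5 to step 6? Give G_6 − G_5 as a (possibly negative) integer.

79857569

i=0: 10 = 2^(2 + 1) + 2 (b=2); 2→3: 3^(3 + 1) + 3 = 84; 84−1 = 83
i=1: 83 = 3^(3 + 1) + 2 (b=3); 3→4: 4^(4 + 1) + 2 = 1026; 1026−1 = 1025
i=2: 1025 = 4^(4 + 1) + 1 (b=4); 4→5: 5^(5 + 1) + 1 = 15626; 15626−1 = 15625
i=3: 15625 = 5^(5 + 1) (b=5); 5→6: 6^(6 + 1) = 279936; 279936−1 = 279935
i=4: 279935 = 5·6^6 + 5·6^5 + 5·6^4 + 5·6^3 + 5·6^2 + 5·6 + 5 (b=6); 6→7: 5·7^7 + 5·7^5 + 5·7^4 + 5·7^3 + 5·7^2 + 5·7 + 5 = 4215755; 4215755−1 = 4215754
i=5: 4215754 = 5·7^7 + 5·7^5 + 5·7^4 + 5·7^3 + 5·7^2 + 5·7 + 4 (b=7); 7→8: 5·8^8 + 5·8^5 + 5·8^4 + 5·8^3 + 5·8^2 + 5·8 + 4 = 84073324; 84073324−1 = 84073323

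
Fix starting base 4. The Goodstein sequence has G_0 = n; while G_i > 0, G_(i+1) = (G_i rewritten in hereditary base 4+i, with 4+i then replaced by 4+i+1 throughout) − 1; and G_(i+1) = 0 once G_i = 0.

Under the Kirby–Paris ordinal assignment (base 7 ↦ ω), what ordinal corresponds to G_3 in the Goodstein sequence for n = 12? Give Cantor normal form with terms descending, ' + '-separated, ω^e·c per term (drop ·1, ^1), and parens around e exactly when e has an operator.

ω·2 + 2

base 4: 12 = 3·4; at 5: 3·5 = 15; next = 14
base 5: 14 = 2·5 + 4; at 6: 2·6 + 4 = 16; next = 15
base 6: 15 = 2·6 + 3; at 7: 2·7 + 3 = 17; next = 16
base 7: 16 = 2·7 + 2; at 8: 2·8 + 2 = 18; next = 17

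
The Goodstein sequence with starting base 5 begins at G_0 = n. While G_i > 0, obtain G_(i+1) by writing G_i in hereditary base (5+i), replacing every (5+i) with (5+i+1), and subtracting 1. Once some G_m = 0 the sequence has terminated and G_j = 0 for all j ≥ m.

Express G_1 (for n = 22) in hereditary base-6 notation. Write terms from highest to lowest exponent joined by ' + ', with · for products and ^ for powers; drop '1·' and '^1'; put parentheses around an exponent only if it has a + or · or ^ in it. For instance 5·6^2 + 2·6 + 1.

4·6 + 1

step 0: 22 = 4·5 + 2; sub 6 for 5: 4·6 + 2; = 26; G_1 = 26−1 = 25
step 1: 25 = 4·6 + 1; sub 7 for 6: 4·7 + 1; = 29; G_2 = 29−1 = 28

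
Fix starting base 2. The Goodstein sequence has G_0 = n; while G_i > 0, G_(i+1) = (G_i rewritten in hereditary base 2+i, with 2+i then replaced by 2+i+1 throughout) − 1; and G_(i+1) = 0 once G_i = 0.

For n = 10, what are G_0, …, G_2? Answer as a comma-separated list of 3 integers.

(0) 10|_2 = 2^(2 + 1) + 2 ↦ 3^(3 + 1) + 3|_3 = 84 ⇒ 83
(1) 83|_3 = 3^(3 + 1) + 2 ↦ 4^(4 + 1) + 2|_4 = 1026 ⇒ 1025

10, 83, 1025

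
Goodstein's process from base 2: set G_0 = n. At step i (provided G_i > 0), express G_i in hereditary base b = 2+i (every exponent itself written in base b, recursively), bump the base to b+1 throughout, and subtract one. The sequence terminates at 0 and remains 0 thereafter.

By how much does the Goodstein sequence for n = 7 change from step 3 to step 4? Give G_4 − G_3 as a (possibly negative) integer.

43530

G_0=7  [base 2] 2^2 + 2 + 1  →[2↦3]→  3^3 + 3 + 1 = 31  −1 ⇒ G_1=30
G_1=30  [base 3] 3^3 + 3  →[3↦4]→  4^4 + 4 = 260  −1 ⇒ G_2=259
G_2=259  [base 4] 4^4 + 3  →[4↦5]→  5^5 + 3 = 3128  −1 ⇒ G_3=3127
G_3=3127  [base 5] 5^5 + 2  →[5↦6]→  6^6 + 2 = 46658  −1 ⇒ G_4=46657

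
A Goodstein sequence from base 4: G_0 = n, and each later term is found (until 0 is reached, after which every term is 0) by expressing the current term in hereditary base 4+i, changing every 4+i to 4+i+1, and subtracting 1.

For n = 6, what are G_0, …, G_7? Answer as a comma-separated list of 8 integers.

step 0: 6 = 4 + 2; sub 5 for 4: 5 + 2; = 7; G_1 = 7−1 = 6
step 1: 6 = 5 + 1; sub 6 for 5: 6 + 1; = 7; G_2 = 7−1 = 6
step 2: 6 = 6; sub 7 for 6: 7; = 7; G_3 = 7−1 = 6
step 3: 6 = 6; sub 8 for 7: 6; = 6; G_4 = 6−1 = 5
step 4: 5 = 5; sub 9 for 8: 5; = 5; G_5 = 5−1 = 4
step 5: 4 = 4; sub 10 for 9: 4; = 4; G_6 = 4−1 = 3
step 6: 3 = 3; sub 11 for 10: 3; = 3; G_7 = 3−1 = 2

6, 6, 6, 6, 5, 4, 3, 2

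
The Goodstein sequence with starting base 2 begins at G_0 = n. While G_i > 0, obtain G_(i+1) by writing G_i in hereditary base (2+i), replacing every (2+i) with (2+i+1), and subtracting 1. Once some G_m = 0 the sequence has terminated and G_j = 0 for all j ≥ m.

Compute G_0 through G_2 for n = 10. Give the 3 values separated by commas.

10, 83, 1025

[0] 10 ≡ 2^(2 + 1) + 2 (base 2). Lift 3: 84. −1: 83.
[1] 83 ≡ 3^(3 + 1) + 2 (base 3). Lift 4: 1026. −1: 1025.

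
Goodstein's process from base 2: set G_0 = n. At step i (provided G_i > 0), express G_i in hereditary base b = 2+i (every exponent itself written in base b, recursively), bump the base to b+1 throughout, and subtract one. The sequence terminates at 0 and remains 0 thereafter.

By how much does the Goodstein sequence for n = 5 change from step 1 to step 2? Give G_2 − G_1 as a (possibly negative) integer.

base 2: 5 = 2^2 + 1; at 3: 3^3 + 1 = 28; next = 27
base 3: 27 = 3^3; at 4: 4^4 = 256; next = 255

228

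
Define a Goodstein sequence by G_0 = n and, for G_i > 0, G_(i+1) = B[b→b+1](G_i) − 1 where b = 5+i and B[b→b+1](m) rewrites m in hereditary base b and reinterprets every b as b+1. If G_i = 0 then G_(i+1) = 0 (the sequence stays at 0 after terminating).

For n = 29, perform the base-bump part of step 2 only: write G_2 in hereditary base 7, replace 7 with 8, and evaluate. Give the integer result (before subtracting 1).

G_0=29  [base 5] 5^2 + 4  →[5↦6]→  6^2 + 4 = 40  −1 ⇒ G_1=39
G_1=39  [base 6] 6^2 + 3  →[6↦7]→  7^2 + 3 = 52  −1 ⇒ G_2=51

66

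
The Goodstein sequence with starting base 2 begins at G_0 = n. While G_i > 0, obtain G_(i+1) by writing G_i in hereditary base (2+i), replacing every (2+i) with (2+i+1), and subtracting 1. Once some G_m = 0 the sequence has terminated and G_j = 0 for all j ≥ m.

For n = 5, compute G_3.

5 —HB2→ 2^2 + 1 —bump→ 3^3 + 1 = 28 —(−1)→ 27
27 —HB3→ 3^3 —bump→ 4^4 = 256 —(−1)→ 255
255 —HB4→ 3·4^3 + 3·4^2 + 3·4 + 3 —bump→ 3·5^3 + 3·5^2 + 3·5 + 3 = 468 —(−1)→ 467

467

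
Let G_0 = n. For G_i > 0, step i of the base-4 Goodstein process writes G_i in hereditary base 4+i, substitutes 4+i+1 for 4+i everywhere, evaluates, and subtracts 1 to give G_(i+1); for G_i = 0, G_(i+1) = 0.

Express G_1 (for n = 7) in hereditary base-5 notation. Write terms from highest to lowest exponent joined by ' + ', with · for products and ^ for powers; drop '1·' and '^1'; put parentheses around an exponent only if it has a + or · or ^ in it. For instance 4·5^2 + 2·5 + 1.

5 + 2

i=0: 7 = 4 + 3 (b=4); 4→5: 5 + 3 = 8; 8−1 = 7
i=1: 7 = 5 + 2 (b=5); 5→6: 6 + 2 = 8; 8−1 = 7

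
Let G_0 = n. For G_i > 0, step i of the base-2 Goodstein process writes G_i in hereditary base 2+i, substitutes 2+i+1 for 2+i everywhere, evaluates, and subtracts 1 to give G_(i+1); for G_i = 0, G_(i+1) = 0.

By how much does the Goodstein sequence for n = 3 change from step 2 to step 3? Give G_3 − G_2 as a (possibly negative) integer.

-1

G_0 = 3. HB_2(3) = 2 + 1. Bump = 4. G_1 = 3.
G_1 = 3. HB_3(3) = 3. Bump = 4. G_2 = 3.
G_2 = 3. HB_4(3) = 3. Bump = 3. G_3 = 2.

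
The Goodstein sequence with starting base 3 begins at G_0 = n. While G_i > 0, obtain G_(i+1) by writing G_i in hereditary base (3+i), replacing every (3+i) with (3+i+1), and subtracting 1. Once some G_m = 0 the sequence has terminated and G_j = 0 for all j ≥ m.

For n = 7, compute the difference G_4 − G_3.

0

step 0: 7 = 2·3 + 1; sub 4 for 3: 2·4 + 1; = 9; G_1 = 9−1 = 8
step 1: 8 = 2·4; sub 5 for 4: 2·5; = 10; G_2 = 10−1 = 9
step 2: 9 = 5 + 4; sub 6 for 5: 6 + 4; = 10; G_3 = 10−1 = 9
step 3: 9 = 6 + 3; sub 7 for 6: 7 + 3; = 10; G_4 = 10−1 = 9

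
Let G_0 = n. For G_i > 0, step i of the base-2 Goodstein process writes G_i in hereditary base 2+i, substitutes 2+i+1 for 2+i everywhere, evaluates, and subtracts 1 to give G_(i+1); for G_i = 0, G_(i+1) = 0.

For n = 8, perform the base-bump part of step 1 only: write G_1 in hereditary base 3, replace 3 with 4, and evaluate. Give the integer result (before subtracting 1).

G_0=8  [base 2] 2^(2 + 1)  →[2↦3]→  3^(3 + 1) = 81  −1 ⇒ G_1=80
G_1=80  [base 3] 2·3^3 + 2·3^2 + 2·3 + 2  →[3↦4]→  2·4^4 + 2·4^2 + 2·4 + 2 = 554  −1 ⇒ G_2=553

554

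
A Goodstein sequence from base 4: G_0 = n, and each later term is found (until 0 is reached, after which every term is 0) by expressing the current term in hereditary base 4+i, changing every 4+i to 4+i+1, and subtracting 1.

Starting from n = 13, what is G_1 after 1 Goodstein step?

base 4: 13 = 3·4 + 1; at 5: 3·5 + 1 = 16; next = 15
base 5: 15 = 3·5; at 6: 3·6 = 18; next = 17

15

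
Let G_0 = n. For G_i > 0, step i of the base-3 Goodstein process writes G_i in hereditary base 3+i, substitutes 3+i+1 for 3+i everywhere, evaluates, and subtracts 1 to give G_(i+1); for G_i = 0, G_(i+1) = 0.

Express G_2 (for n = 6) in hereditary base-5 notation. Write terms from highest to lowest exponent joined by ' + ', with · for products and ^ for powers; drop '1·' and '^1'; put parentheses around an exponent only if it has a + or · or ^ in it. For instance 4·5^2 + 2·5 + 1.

5 + 2

i=0: 6 = 2·3 (b=3); 3→4: 2·4 = 8; 8−1 = 7
i=1: 7 = 4 + 3 (b=4); 4→5: 5 + 3 = 8; 8−1 = 7
i=2: 7 = 5 + 2 (b=5); 5→6: 6 + 2 = 8; 8−1 = 7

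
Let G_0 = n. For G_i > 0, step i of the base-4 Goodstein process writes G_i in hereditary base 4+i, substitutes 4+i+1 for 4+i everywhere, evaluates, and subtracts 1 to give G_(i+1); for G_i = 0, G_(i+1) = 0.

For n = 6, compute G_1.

G_0=6  [base 4] 4 + 2  →[4↦5]→  5 + 2 = 7  −1 ⇒ G_1=6
G_1=6  [base 5] 5 + 1  →[5↦6]→  6 + 1 = 7  −1 ⇒ G_2=6

6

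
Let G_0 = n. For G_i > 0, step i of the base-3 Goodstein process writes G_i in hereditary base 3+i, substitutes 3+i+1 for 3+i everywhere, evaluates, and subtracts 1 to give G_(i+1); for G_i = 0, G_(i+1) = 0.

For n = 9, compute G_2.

(0) 9|_3 = 3^2 ↦ 4^2|_4 = 16 ⇒ 15
(1) 15|_4 = 3·4 + 3 ↦ 3·5 + 3|_5 = 18 ⇒ 17
(2) 17|_5 = 3·5 + 2 ↦ 3·6 + 2|_6 = 20 ⇒ 19

17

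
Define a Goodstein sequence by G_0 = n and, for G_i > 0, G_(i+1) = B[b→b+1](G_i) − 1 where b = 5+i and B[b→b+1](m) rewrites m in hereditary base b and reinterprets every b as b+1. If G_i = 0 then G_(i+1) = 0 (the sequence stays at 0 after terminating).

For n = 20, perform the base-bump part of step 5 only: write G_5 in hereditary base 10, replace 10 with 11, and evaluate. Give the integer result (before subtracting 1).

[0] 20 ≡ 4·5 (base 5). Lift 6: 24. −1: 23.
[1] 23 ≡ 3·6 + 5 (base 6). Lift 7: 26. −1: 25.
[2] 25 ≡ 3·7 + 4 (base 7). Lift 8: 28. −1: 27.
[3] 27 ≡ 3·8 + 3 (base 8). Lift 9: 30. −1: 29.
[4] 29 ≡ 3·9 + 2 (base 9). Lift 10: 32. −1: 31.
[5] 31 ≡ 3·10 + 1 (base 10). Lift 11: 34. −1: 33.

34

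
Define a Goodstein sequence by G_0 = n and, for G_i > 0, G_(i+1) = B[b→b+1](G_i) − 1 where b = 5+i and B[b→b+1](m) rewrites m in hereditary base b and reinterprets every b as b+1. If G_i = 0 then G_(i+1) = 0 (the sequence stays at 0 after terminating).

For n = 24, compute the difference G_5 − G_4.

3

(0) 24|_5 = 4·5 + 4 ↦ 4·6 + 4|_6 = 28 ⇒ 27
(1) 27|_6 = 4·6 + 3 ↦ 4·7 + 3|_7 = 31 ⇒ 30
(2) 30|_7 = 4·7 + 2 ↦ 4·8 + 2|_8 = 34 ⇒ 33
(3) 33|_8 = 4·8 + 1 ↦ 4·9 + 1|_9 = 37 ⇒ 36
(4) 36|_9 = 4·9 ↦ 4·10|_10 = 40 ⇒ 39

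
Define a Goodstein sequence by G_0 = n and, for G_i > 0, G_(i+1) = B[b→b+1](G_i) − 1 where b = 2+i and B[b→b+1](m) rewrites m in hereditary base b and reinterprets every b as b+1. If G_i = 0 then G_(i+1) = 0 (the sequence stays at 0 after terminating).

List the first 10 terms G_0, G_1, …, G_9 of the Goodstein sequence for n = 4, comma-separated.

base 2: 4 = 2^2; at 3: 3^3 = 27; next = 26
base 3: 26 = 2·3^2 + 2·3 + 2; at 4: 2·4^2 + 2·4 + 2 = 42; next = 41
base 4: 41 = 2·4^2 + 2·4 + 1; at 5: 2·5^2 + 2·5 + 1 = 61; next = 60
base 5: 60 = 2·5^2 + 2·5; at 6: 2·6^2 + 2·6 = 84; next = 83
base 6: 83 = 2·6^2 + 6 + 5; at 7: 2·7^2 + 7 + 5 = 110; next = 109
base 7: 109 = 2·7^2 + 7 + 4; at 8: 2·8^2 + 8 + 4 = 140; next = 139
base 8: 139 = 2·8^2 + 8 + 3; at 9: 2·9^2 + 9 + 3 = 174; next = 173
base 9: 173 = 2·9^2 + 9 + 2; at 10: 2·10^2 + 10 + 2 = 212; next = 211
base 10: 211 = 2·10^2 + 10 + 1; at 11: 2·11^2 + 11 + 1 = 254; next = 253

4, 26, 41, 60, 83, 109, 139, 173, 211, 253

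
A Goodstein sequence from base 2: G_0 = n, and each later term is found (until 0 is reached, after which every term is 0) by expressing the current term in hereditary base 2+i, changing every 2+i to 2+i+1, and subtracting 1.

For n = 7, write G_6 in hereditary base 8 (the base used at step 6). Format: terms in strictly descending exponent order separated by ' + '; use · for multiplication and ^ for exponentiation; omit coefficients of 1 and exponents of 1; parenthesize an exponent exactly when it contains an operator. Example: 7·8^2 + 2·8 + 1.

7·8^7 + 7·8^6 + 7·8^5 + 7·8^4 + 7·8^3 + 7·8^2 + 7·8 + 7

i=0: 7 = 2^2 + 2 + 1 (b=2); 2→3: 3^3 + 3 + 1 = 31; 31−1 = 30
i=1: 30 = 3^3 + 3 (b=3); 3→4: 4^4 + 4 = 260; 260−1 = 259
i=2: 259 = 4^4 + 3 (b=4); 4→5: 5^5 + 3 = 3128; 3128−1 = 3127
i=3: 3127 = 5^5 + 2 (b=5); 5→6: 6^6 + 2 = 46658; 46658−1 = 46657
i=4: 46657 = 6^6 + 1 (b=6); 6→7: 7^7 + 1 = 823544; 823544−1 = 823543
i=5: 823543 = 7^7 (b=7); 7→8: 8^8 = 16777216; 16777216−1 = 16777215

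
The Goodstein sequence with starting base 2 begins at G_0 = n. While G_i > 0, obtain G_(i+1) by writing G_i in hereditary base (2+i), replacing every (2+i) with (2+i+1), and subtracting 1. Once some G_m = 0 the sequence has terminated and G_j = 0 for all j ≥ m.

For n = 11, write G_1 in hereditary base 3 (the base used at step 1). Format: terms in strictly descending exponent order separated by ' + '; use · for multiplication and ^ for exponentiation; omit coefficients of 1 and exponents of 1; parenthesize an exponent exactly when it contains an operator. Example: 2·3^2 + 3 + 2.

3^(3 + 1) + 3

G_0 = 11. HB_2(11) = 2^(2 + 1) + 2 + 1. Bump = 85. G_1 = 84.
G_1 = 84. HB_3(84) = 3^(3 + 1) + 3. Bump = 1028. G_2 = 1027.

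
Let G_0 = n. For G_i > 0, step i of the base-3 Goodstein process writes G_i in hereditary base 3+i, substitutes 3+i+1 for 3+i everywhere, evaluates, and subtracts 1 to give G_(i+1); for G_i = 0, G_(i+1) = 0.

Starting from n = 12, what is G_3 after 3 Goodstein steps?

G_0 = 12. HB_3(12) = 3^2 + 3. Bump = 20. G_1 = 19.
G_1 = 19. HB_4(19) = 4^2 + 3. Bump = 28. G_2 = 27.
G_2 = 27. HB_5(27) = 5^2 + 2. Bump = 38. G_3 = 37.
G_3 = 37. HB_6(37) = 6^2 + 1. Bump = 50. G_4 = 49.

37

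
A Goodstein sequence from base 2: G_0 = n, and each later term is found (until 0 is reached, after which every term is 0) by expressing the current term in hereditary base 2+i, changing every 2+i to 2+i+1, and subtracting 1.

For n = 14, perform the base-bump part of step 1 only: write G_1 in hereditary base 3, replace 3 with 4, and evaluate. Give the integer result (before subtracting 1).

1282

base 2: 14 = 2^(2 + 1) + 2^2 + 2; at 3: 3^(3 + 1) + 3^3 + 3 = 111; next = 110
base 3: 110 = 3^(3 + 1) + 3^3 + 2; at 4: 4^(4 + 1) + 4^4 + 2 = 1282; next = 1281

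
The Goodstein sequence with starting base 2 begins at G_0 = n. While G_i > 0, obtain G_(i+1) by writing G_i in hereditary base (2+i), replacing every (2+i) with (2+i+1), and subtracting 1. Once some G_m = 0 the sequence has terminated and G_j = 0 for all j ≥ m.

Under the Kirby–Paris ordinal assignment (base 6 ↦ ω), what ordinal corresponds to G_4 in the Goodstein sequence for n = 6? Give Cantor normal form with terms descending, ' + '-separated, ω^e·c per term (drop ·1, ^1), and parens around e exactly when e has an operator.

base 2: 6 = 2^2 + 2; at 3: 3^3 + 3 = 30; next = 29
base 3: 29 = 3^3 + 2; at 4: 4^4 + 2 = 258; next = 257
base 4: 257 = 4^4 + 1; at 5: 5^5 + 1 = 3126; next = 3125
base 5: 3125 = 5^5; at 6: 6^6 = 46656; next = 46655
base 6: 46655 = 5·6^5 + 5·6^4 + 5·6^3 + 5·6^2 + 5·6 + 5; at 7: 5·7^5 + 5·7^4 + 5·7^3 + 5·7^2 + 5·7 + 5 = 98040; next = 98039

ω^5·5 + ω^4·5 + ω^3·5 + ω^2·5 + ω·5 + 5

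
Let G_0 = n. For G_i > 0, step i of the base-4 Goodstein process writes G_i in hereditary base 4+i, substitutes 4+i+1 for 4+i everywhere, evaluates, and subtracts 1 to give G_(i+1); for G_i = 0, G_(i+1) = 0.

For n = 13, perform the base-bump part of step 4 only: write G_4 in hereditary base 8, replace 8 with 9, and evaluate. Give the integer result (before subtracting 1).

21

G_0 = 13. HB_4(13) = 3·4 + 1. Bump = 16. G_1 = 15.
G_1 = 15. HB_5(15) = 3·5. Bump = 18. G_2 = 17.
G_2 = 17. HB_6(17) = 2·6 + 5. Bump = 19. G_3 = 18.
G_3 = 18. HB_7(18) = 2·7 + 4. Bump = 20. G_4 = 19.
G_4 = 19. HB_8(19) = 2·8 + 3. Bump = 21. G_5 = 20.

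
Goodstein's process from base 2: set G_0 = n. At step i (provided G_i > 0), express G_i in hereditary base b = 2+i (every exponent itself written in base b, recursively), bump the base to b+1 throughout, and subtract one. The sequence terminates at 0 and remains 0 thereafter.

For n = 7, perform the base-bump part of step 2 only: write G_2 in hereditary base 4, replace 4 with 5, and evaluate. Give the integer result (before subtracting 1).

3128

i=0: 7 = 2^2 + 2 + 1 (b=2); 2→3: 3^3 + 3 + 1 = 31; 31−1 = 30
i=1: 30 = 3^3 + 3 (b=3); 3→4: 4^4 + 4 = 260; 260−1 = 259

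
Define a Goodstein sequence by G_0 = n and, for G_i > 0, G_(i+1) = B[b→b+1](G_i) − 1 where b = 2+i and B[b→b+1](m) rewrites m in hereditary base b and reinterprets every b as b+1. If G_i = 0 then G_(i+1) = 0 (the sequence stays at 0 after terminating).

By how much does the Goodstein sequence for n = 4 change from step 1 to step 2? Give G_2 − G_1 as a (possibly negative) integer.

15

[0] 4 ≡ 2^2 (base 2). Lift 3: 27. −1: 26.
[1] 26 ≡ 2·3^2 + 2·3 + 2 (base 3). Lift 4: 42. −1: 41.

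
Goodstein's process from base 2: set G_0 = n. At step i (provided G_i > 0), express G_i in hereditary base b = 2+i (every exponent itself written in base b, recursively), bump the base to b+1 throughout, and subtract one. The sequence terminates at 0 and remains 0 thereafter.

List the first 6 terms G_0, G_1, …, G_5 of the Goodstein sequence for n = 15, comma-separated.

15, 111, 1283, 18752, 326593, 6588344

G_0=15  [base 2] 2^(2 + 1) + 2^2 + 2 + 1  →[2↦3]→  3^(3 + 1) + 3^3 + 3 + 1 = 112  −1 ⇒ G_1=111
G_1=111  [base 3] 3^(3 + 1) + 3^3 + 3  →[3↦4]→  4^(4 + 1) + 4^4 + 4 = 1284  −1 ⇒ G_2=1283
G_2=1283  [base 4] 4^(4 + 1) + 4^4 + 3  →[4↦5]→  5^(5 + 1) + 5^5 + 3 = 18753  −1 ⇒ G_3=18752
G_3=18752  [base 5] 5^(5 + 1) + 5^5 + 2  →[5↦6]→  6^(6 + 1) + 6^6 + 2 = 326594  −1 ⇒ G_4=326593
G_4=326593  [base 6] 6^(6 + 1) + 6^6 + 1  →[6↦7]→  7^(7 + 1) + 7^7 + 1 = 6588345  −1 ⇒ G_5=6588344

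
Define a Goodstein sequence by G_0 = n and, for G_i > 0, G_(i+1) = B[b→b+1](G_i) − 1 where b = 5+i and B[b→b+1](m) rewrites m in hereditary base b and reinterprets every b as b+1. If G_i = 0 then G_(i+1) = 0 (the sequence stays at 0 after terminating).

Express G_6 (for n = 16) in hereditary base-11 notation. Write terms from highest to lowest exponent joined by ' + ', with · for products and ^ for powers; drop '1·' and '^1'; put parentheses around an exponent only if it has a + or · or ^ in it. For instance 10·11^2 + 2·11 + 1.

2·11 + 2

i=0: 16 = 3·5 + 1 (b=5); 5→6: 3·6 + 1 = 19; 19−1 = 18
i=1: 18 = 3·6 (b=6); 6→7: 3·7 = 21; 21−1 = 20
i=2: 20 = 2·7 + 6 (b=7); 7→8: 2·8 + 6 = 22; 22−1 = 21
i=3: 21 = 2·8 + 5 (b=8); 8→9: 2·9 + 5 = 23; 23−1 = 22
i=4: 22 = 2·9 + 4 (b=9); 9→10: 2·10 + 4 = 24; 24−1 = 23
i=5: 23 = 2·10 + 3 (b=10); 10→11: 2·11 + 3 = 25; 25−1 = 24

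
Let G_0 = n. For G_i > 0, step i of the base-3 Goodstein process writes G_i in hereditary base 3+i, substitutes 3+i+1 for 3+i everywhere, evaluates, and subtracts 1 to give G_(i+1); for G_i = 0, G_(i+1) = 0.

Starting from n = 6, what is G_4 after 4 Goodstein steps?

7

6 —HB3→ 2·3 —bump→ 2·4 = 8 —(−1)→ 7
7 —HB4→ 4 + 3 —bump→ 5 + 3 = 8 —(−1)→ 7
7 —HB5→ 5 + 2 —bump→ 6 + 2 = 8 —(−1)→ 7
7 —HB6→ 6 + 1 —bump→ 7 + 1 = 8 —(−1)→ 7
7 —HB7→ 7 —bump→ 8 = 8 —(−1)→ 7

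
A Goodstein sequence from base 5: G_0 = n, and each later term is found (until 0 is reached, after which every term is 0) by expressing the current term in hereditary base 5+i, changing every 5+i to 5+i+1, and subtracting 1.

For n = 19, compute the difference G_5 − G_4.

2

[0] 19 ≡ 3·5 + 4 (base 5). Lift 6: 22. −1: 21.
[1] 21 ≡ 3·6 + 3 (base 6). Lift 7: 24. −1: 23.
[2] 23 ≡ 3·7 + 2 (base 7). Lift 8: 26. −1: 25.
[3] 25 ≡ 3·8 + 1 (base 8). Lift 9: 28. −1: 27.
[4] 27 ≡ 3·9 (base 9). Lift 10: 30. −1: 29.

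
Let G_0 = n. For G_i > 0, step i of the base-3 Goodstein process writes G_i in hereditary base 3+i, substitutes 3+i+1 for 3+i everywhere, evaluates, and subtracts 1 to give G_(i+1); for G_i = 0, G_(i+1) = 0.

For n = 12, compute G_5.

i=0: 12 = 3^2 + 3 (b=3); 3→4: 4^2 + 4 = 20; 20−1 = 19
i=1: 19 = 4^2 + 3 (b=4); 4→5: 5^2 + 3 = 28; 28−1 = 27
i=2: 27 = 5^2 + 2 (b=5); 5→6: 6^2 + 2 = 38; 38−1 = 37
i=3: 37 = 6^2 + 1 (b=6); 6→7: 7^2 + 1 = 50; 50−1 = 49
i=4: 49 = 7^2 (b=7); 7→8: 8^2 = 64; 64−1 = 63

63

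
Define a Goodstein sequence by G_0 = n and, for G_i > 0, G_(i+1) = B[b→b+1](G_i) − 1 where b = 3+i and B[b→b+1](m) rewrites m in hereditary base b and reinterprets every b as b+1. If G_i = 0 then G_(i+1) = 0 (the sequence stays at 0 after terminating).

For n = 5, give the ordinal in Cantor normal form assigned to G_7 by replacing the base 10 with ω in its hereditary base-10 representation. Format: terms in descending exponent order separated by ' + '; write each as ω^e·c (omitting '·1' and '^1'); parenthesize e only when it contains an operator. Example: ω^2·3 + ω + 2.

1

(0) 5|_3 = 3 + 2 ↦ 4 + 2|_4 = 6 ⇒ 5
(1) 5|_4 = 4 + 1 ↦ 5 + 1|_5 = 6 ⇒ 5
(2) 5|_5 = 5 ↦ 6|_6 = 6 ⇒ 5
(3) 5|_6 = 5 ↦ 5|_7 = 5 ⇒ 4
(4) 4|_7 = 4 ↦ 4|_8 = 4 ⇒ 3
(5) 3|_8 = 3 ↦ 3|_9 = 3 ⇒ 2
(6) 2|_9 = 2 ↦ 2|_10 = 2 ⇒ 1
(7) 1|_10 = 1 ↦ 1|_11 = 1 ⇒ 0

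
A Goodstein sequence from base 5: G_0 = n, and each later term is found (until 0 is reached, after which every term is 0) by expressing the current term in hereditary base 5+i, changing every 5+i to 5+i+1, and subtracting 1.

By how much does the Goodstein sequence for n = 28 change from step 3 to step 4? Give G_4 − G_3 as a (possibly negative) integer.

[0] 28 ≡ 5^2 + 3 (base 5). Lift 6: 39. −1: 38.
[1] 38 ≡ 6^2 + 2 (base 6). Lift 7: 51. −1: 50.
[2] 50 ≡ 7^2 + 1 (base 7). Lift 8: 65. −1: 64.
[3] 64 ≡ 8^2 (base 8). Lift 9: 81. −1: 80.

16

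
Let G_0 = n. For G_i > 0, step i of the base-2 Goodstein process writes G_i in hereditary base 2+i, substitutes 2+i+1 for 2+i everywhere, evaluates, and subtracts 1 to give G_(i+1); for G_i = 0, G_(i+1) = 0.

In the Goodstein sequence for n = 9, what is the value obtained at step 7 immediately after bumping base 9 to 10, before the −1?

base 2: 9 = 2^(2 + 1) + 1; at 3: 3^(3 + 1) + 1 = 82; next = 81
base 3: 81 = 3^(3 + 1); at 4: 4^(4 + 1) = 1024; next = 1023
base 4: 1023 = 3·4^4 + 3·4^3 + 3·4^2 + 3·4 + 3; at 5: 3·5^5 + 3·5^3 + 3·5^2 + 3·5 + 3 = 9843; next = 9842
base 5: 9842 = 3·5^5 + 3·5^3 + 3·5^2 + 3·5 + 2; at 6: 3·6^6 + 3·6^3 + 3·6^2 + 3·6 + 2 = 140744; next = 140743
base 6: 140743 = 3·6^6 + 3·6^3 + 3·6^2 + 3·6 + 1; at 7: 3·7^7 + 3·7^3 + 3·7^2 + 3·7 + 1 = 2471827; next = 2471826
base 7: 2471826 = 3·7^7 + 3·7^3 + 3·7^2 + 3·7; at 8: 3·8^8 + 3·8^3 + 3·8^2 + 3·8 = 50333400; next = 50333399
base 8: 50333399 = 3·8^8 + 3·8^3 + 3·8^2 + 2·8 + 7; at 9: 3·9^9 + 3·9^3 + 3·9^2 + 2·9 + 7 = 1162263922; next = 1162263921

30000003326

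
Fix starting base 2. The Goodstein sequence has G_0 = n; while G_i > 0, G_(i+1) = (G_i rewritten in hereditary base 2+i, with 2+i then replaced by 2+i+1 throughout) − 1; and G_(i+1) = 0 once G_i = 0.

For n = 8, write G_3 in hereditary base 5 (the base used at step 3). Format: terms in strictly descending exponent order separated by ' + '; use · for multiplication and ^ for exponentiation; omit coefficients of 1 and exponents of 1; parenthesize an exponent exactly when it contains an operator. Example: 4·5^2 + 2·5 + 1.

2·5^5 + 2·5^2 + 2·5

(0) 8|_2 = 2^(2 + 1) ↦ 3^(3 + 1)|_3 = 81 ⇒ 80
(1) 80|_3 = 2·3^3 + 2·3^2 + 2·3 + 2 ↦ 2·4^4 + 2·4^2 + 2·4 + 2|_4 = 554 ⇒ 553
(2) 553|_4 = 2·4^4 + 2·4^2 + 2·4 + 1 ↦ 2·5^5 + 2·5^2 + 2·5 + 1|_5 = 6311 ⇒ 6310
(3) 6310|_5 = 2·5^5 + 2·5^2 + 2·5 ↦ 2·6^6 + 2·6^2 + 2·6|_6 = 93396 ⇒ 93395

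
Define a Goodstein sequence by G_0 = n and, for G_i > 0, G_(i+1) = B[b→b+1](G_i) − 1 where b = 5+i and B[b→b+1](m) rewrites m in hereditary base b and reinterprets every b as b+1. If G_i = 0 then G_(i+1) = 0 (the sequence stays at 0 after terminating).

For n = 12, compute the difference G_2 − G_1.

(0) 12|_5 = 2·5 + 2 ↦ 2·6 + 2|_6 = 14 ⇒ 13
(1) 13|_6 = 2·6 + 1 ↦ 2·7 + 1|_7 = 15 ⇒ 14

1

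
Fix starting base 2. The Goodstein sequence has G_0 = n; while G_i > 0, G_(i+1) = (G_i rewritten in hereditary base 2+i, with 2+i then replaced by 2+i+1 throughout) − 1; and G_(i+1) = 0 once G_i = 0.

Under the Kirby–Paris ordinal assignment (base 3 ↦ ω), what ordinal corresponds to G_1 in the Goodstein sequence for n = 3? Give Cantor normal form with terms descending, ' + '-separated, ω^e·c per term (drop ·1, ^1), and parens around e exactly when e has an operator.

ω

3 —HB2→ 2 + 1 —bump→ 3 + 1 = 4 —(−1)→ 3
3 —HB3→ 3 —bump→ 4 = 4 —(−1)→ 3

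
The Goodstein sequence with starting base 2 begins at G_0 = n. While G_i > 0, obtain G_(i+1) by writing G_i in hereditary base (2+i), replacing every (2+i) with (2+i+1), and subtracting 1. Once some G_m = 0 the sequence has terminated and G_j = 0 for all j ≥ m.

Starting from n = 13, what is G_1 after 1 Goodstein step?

108

13 —HB2→ 2^(2 + 1) + 2^2 + 1 —bump→ 3^(3 + 1) + 3^3 + 1 = 109 —(−1)→ 108
108 —HB3→ 3^(3 + 1) + 3^3 —bump→ 4^(4 + 1) + 4^4 = 1280 —(−1)→ 1279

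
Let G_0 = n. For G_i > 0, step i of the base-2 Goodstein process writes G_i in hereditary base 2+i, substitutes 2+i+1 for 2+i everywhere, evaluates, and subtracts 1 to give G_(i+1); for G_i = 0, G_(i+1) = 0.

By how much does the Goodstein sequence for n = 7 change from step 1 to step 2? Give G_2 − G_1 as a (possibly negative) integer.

step 0: 7 = 2^2 + 2 + 1; sub 3 for 2: 3^3 + 3 + 1; = 31; G_1 = 31−1 = 30
step 1: 30 = 3^3 + 3; sub 4 for 3: 4^4 + 4; = 260; G_2 = 260−1 = 259

229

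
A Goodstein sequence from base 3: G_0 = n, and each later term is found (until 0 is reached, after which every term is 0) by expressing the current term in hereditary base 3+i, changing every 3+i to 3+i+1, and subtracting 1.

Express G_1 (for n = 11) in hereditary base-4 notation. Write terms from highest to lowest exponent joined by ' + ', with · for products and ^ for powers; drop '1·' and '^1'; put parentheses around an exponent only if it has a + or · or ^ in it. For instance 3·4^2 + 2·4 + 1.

4^2 + 1

G_0 = 11. HB_3(11) = 3^2 + 2. Bump = 18. G_1 = 17.
G_1 = 17. HB_4(17) = 4^2 + 1. Bump = 26. G_2 = 25.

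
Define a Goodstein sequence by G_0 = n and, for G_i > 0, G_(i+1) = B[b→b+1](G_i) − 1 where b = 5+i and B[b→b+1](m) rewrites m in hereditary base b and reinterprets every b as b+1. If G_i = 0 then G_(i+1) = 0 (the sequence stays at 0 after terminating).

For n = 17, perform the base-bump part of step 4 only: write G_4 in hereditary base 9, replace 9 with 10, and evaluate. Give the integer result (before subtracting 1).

G_0=17  [base 5] 3·5 + 2  →[5↦6]→  3·6 + 2 = 20  −1 ⇒ G_1=19
G_1=19  [base 6] 3·6 + 1  →[6↦7]→  3·7 + 1 = 22  −1 ⇒ G_2=21
G_2=21  [base 7] 3·7  →[7↦8]→  3·8 = 24  −1 ⇒ G_3=23
G_3=23  [base 8] 2·8 + 7  →[8↦9]→  2·9 + 7 = 25  −1 ⇒ G_4=24
G_4=24  [base 9] 2·9 + 6  →[9↦10]→  2·10 + 6 = 26  −1 ⇒ G_5=25

26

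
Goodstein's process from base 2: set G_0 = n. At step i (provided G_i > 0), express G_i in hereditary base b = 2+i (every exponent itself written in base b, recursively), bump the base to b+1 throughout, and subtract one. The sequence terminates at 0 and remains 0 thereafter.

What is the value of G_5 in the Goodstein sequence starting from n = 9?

G_0 = 9. HB_2(9) = 2^(2 + 1) + 1. Bump = 82. G_1 = 81.
G_1 = 81. HB_3(81) = 3^(3 + 1). Bump = 1024. G_2 = 1023.
G_2 = 1023. HB_4(1023) = 3·4^4 + 3·4^3 + 3·4^2 + 3·4 + 3. Bump = 9843. G_3 = 9842.
G_3 = 9842. HB_5(9842) = 3·5^5 + 3·5^3 + 3·5^2 + 3·5 + 2. Bump = 140744. G_4 = 140743.
G_4 = 140743. HB_6(140743) = 3·6^6 + 3·6^3 + 3·6^2 + 3·6 + 1. Bump = 2471827. G_5 = 2471826.
G_5 = 2471826. HB_7(2471826) = 3·7^7 + 3·7^3 + 3·7^2 + 3·7. Bump = 50333400. G_6 = 50333399.

2471826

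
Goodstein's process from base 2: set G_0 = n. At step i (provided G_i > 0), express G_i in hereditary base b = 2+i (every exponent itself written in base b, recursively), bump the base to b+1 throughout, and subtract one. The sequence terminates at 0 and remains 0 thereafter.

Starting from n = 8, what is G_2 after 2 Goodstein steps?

553

G_0 = 8. HB_2(8) = 2^(2 + 1). Bump = 81. G_1 = 80.
G_1 = 80. HB_3(80) = 2·3^3 + 2·3^2 + 2·3 + 2. Bump = 554. G_2 = 553.
G_2 = 553. HB_4(553) = 2·4^4 + 2·4^2 + 2·4 + 1. Bump = 6311. G_3 = 6310.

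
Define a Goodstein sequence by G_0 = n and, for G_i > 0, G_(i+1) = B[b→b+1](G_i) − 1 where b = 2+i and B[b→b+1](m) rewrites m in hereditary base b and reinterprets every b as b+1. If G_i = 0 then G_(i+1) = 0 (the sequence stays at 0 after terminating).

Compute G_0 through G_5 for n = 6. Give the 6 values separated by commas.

6 —HB2→ 2^2 + 2 —bump→ 3^3 + 3 = 30 —(−1)→ 29
29 —HB3→ 3^3 + 2 —bump→ 4^4 + 2 = 258 —(−1)→ 257
257 —HB4→ 4^4 + 1 —bump→ 5^5 + 1 = 3126 —(−1)→ 3125
3125 —HB5→ 5^5 —bump→ 6^6 = 46656 —(−1)→ 46655
46655 —HB6→ 5·6^5 + 5·6^4 + 5·6^3 + 5·6^2 + 5·6 + 5 —bump→ 5·7^5 + 5·7^4 + 5·7^3 + 5·7^2 + 5·7 + 5 = 98040 —(−1)→ 98039

6, 29, 257, 3125, 46655, 98039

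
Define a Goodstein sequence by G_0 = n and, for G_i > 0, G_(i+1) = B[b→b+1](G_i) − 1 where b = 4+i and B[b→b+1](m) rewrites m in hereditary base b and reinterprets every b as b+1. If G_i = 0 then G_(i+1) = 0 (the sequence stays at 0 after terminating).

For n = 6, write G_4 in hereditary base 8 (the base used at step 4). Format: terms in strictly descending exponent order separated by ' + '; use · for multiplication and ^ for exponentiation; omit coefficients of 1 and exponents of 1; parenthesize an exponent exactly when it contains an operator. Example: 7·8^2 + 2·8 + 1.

6 —HB4→ 4 + 2 —bump→ 5 + 2 = 7 —(−1)→ 6
6 —HB5→ 5 + 1 —bump→ 6 + 1 = 7 —(−1)→ 6
6 —HB6→ 6 —bump→ 7 = 7 —(−1)→ 6
6 —HB7→ 6 —bump→ 6 = 6 —(−1)→ 5
5 —HB8→ 5 —bump→ 5 = 5 —(−1)→ 4

5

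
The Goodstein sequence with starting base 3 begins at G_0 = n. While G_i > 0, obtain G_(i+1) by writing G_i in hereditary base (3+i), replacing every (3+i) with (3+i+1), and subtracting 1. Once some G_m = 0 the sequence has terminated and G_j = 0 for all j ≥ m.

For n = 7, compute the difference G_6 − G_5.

i=0: 7 = 2·3 + 1 (b=3); 3→4: 2·4 + 1 = 9; 9−1 = 8
i=1: 8 = 2·4 (b=4); 4→5: 2·5 = 10; 10−1 = 9
i=2: 9 = 5 + 4 (b=5); 5→6: 6 + 4 = 10; 10−1 = 9
i=3: 9 = 6 + 3 (b=6); 6→7: 7 + 3 = 10; 10−1 = 9
i=4: 9 = 7 + 2 (b=7); 7→8: 8 + 2 = 10; 10−1 = 9
i=5: 9 = 8 + 1 (b=8); 8→9: 9 + 1 = 10; 10−1 = 9

0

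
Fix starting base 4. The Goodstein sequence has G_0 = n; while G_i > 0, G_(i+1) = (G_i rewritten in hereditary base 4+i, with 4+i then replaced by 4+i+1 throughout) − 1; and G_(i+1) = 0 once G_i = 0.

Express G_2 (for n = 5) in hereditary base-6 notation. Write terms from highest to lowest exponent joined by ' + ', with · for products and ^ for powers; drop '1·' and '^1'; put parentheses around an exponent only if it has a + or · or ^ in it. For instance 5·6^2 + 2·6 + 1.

G_0 = 5. HB_4(5) = 4 + 1. Bump = 6. G_1 = 5.
G_1 = 5. HB_5(5) = 5. Bump = 6. G_2 = 5.
G_2 = 5. HB_6(5) = 5. Bump = 5. G_3 = 4.

5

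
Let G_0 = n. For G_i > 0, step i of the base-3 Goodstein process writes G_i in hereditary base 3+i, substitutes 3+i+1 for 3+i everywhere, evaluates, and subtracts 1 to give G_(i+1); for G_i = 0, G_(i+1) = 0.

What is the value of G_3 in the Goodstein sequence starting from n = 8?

(0) 8|_3 = 2·3 + 2 ↦ 2·4 + 2|_4 = 10 ⇒ 9
(1) 9|_4 = 2·4 + 1 ↦ 2·5 + 1|_5 = 11 ⇒ 10
(2) 10|_5 = 2·5 ↦ 2·6|_6 = 12 ⇒ 11
(3) 11|_6 = 6 + 5 ↦ 7 + 5|_7 = 12 ⇒ 11

11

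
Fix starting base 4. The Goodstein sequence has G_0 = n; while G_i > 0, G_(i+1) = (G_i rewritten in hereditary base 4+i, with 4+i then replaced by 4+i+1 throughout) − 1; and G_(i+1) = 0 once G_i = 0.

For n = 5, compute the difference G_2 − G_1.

i=0: 5 = 4 + 1 (b=4); 4→5: 5 + 1 = 6; 6−1 = 5
i=1: 5 = 5 (b=5); 5→6: 6 = 6; 6−1 = 5

0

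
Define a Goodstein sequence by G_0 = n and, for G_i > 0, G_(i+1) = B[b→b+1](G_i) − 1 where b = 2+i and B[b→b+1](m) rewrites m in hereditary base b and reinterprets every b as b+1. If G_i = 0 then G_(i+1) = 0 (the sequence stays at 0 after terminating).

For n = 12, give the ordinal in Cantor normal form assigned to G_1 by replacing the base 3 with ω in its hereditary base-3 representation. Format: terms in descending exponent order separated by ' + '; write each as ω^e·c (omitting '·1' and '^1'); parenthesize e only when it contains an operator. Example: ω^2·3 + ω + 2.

[0] 12 ≡ 2^(2 + 1) + 2^2 (base 2). Lift 3: 108. −1: 107.
[1] 107 ≡ 3^(3 + 1) + 2·3^2 + 2·3 + 2 (base 3). Lift 4: 1066. −1: 1065.

ω^(ω + 1) + ω^2·2 + ω·2 + 2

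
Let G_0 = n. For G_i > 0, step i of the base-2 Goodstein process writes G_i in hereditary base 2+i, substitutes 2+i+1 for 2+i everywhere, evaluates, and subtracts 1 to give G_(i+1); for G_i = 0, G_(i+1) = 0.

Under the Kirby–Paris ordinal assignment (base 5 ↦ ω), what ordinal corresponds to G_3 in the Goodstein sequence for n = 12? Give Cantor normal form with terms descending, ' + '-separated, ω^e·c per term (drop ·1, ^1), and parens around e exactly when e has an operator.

ω^(ω + 1) + ω^2·2 + ω·2

[0] 12 ≡ 2^(2 + 1) + 2^2 (base 2). Lift 3: 108. −1: 107.
[1] 107 ≡ 3^(3 + 1) + 2·3^2 + 2·3 + 2 (base 3). Lift 4: 1066. −1: 1065.
[2] 1065 ≡ 4^(4 + 1) + 2·4^2 + 2·4 + 1 (base 4). Lift 5: 15686. −1: 15685.
[3] 15685 ≡ 5^(5 + 1) + 2·5^2 + 2·5 (base 5). Lift 6: 280020. −1: 280019.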